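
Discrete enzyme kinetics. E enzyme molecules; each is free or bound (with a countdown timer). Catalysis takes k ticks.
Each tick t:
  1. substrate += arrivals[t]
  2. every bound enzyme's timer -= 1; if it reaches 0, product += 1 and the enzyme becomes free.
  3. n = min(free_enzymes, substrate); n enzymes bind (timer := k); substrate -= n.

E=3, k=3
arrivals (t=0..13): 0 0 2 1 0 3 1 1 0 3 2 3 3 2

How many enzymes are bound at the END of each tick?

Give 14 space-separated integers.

Answer: 0 0 2 3 3 3 3 3 3 3 3 3 3 3

Derivation:
t=0: arr=0 -> substrate=0 bound=0 product=0
t=1: arr=0 -> substrate=0 bound=0 product=0
t=2: arr=2 -> substrate=0 bound=2 product=0
t=3: arr=1 -> substrate=0 bound=3 product=0
t=4: arr=0 -> substrate=0 bound=3 product=0
t=5: arr=3 -> substrate=1 bound=3 product=2
t=6: arr=1 -> substrate=1 bound=3 product=3
t=7: arr=1 -> substrate=2 bound=3 product=3
t=8: arr=0 -> substrate=0 bound=3 product=5
t=9: arr=3 -> substrate=2 bound=3 product=6
t=10: arr=2 -> substrate=4 bound=3 product=6
t=11: arr=3 -> substrate=5 bound=3 product=8
t=12: arr=3 -> substrate=7 bound=3 product=9
t=13: arr=2 -> substrate=9 bound=3 product=9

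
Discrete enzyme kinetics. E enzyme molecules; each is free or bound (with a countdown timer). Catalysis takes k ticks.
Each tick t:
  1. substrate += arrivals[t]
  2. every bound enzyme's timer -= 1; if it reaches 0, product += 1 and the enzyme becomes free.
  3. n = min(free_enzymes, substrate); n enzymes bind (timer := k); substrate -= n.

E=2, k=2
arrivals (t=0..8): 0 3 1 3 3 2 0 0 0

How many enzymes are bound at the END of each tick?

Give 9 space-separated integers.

t=0: arr=0 -> substrate=0 bound=0 product=0
t=1: arr=3 -> substrate=1 bound=2 product=0
t=2: arr=1 -> substrate=2 bound=2 product=0
t=3: arr=3 -> substrate=3 bound=2 product=2
t=4: arr=3 -> substrate=6 bound=2 product=2
t=5: arr=2 -> substrate=6 bound=2 product=4
t=6: arr=0 -> substrate=6 bound=2 product=4
t=7: arr=0 -> substrate=4 bound=2 product=6
t=8: arr=0 -> substrate=4 bound=2 product=6

Answer: 0 2 2 2 2 2 2 2 2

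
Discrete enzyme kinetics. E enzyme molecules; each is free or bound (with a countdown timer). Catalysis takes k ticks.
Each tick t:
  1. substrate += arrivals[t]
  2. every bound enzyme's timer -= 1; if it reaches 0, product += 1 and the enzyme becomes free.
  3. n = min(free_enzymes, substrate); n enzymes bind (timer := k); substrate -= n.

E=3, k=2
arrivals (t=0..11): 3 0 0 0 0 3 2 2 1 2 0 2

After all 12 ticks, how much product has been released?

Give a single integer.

Answer: 12

Derivation:
t=0: arr=3 -> substrate=0 bound=3 product=0
t=1: arr=0 -> substrate=0 bound=3 product=0
t=2: arr=0 -> substrate=0 bound=0 product=3
t=3: arr=0 -> substrate=0 bound=0 product=3
t=4: arr=0 -> substrate=0 bound=0 product=3
t=5: arr=3 -> substrate=0 bound=3 product=3
t=6: arr=2 -> substrate=2 bound=3 product=3
t=7: arr=2 -> substrate=1 bound=3 product=6
t=8: arr=1 -> substrate=2 bound=3 product=6
t=9: arr=2 -> substrate=1 bound=3 product=9
t=10: arr=0 -> substrate=1 bound=3 product=9
t=11: arr=2 -> substrate=0 bound=3 product=12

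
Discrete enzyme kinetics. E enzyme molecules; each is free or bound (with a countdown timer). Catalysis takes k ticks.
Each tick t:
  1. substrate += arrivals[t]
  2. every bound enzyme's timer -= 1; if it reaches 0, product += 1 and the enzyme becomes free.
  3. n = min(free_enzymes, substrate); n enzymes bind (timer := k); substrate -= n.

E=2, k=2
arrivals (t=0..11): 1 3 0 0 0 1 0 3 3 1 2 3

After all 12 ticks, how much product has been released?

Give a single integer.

t=0: arr=1 -> substrate=0 bound=1 product=0
t=1: arr=3 -> substrate=2 bound=2 product=0
t=2: arr=0 -> substrate=1 bound=2 product=1
t=3: arr=0 -> substrate=0 bound=2 product=2
t=4: arr=0 -> substrate=0 bound=1 product=3
t=5: arr=1 -> substrate=0 bound=1 product=4
t=6: arr=0 -> substrate=0 bound=1 product=4
t=7: arr=3 -> substrate=1 bound=2 product=5
t=8: arr=3 -> substrate=4 bound=2 product=5
t=9: arr=1 -> substrate=3 bound=2 product=7
t=10: arr=2 -> substrate=5 bound=2 product=7
t=11: arr=3 -> substrate=6 bound=2 product=9

Answer: 9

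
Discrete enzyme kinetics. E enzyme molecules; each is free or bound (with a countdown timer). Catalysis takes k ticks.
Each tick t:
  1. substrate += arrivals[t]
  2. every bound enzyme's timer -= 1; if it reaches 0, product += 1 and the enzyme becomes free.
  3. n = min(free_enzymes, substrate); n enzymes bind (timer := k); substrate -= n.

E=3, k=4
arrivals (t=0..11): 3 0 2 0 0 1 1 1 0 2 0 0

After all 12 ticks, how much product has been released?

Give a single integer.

t=0: arr=3 -> substrate=0 bound=3 product=0
t=1: arr=0 -> substrate=0 bound=3 product=0
t=2: arr=2 -> substrate=2 bound=3 product=0
t=3: arr=0 -> substrate=2 bound=3 product=0
t=4: arr=0 -> substrate=0 bound=2 product=3
t=5: arr=1 -> substrate=0 bound=3 product=3
t=6: arr=1 -> substrate=1 bound=3 product=3
t=7: arr=1 -> substrate=2 bound=3 product=3
t=8: arr=0 -> substrate=0 bound=3 product=5
t=9: arr=2 -> substrate=1 bound=3 product=6
t=10: arr=0 -> substrate=1 bound=3 product=6
t=11: arr=0 -> substrate=1 bound=3 product=6

Answer: 6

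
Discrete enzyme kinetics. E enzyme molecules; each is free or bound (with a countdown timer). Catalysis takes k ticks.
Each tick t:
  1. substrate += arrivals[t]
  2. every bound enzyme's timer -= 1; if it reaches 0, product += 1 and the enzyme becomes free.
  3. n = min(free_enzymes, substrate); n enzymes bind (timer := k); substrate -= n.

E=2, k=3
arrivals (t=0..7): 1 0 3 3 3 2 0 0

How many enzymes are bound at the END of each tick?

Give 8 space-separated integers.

t=0: arr=1 -> substrate=0 bound=1 product=0
t=1: arr=0 -> substrate=0 bound=1 product=0
t=2: arr=3 -> substrate=2 bound=2 product=0
t=3: arr=3 -> substrate=4 bound=2 product=1
t=4: arr=3 -> substrate=7 bound=2 product=1
t=5: arr=2 -> substrate=8 bound=2 product=2
t=6: arr=0 -> substrate=7 bound=2 product=3
t=7: arr=0 -> substrate=7 bound=2 product=3

Answer: 1 1 2 2 2 2 2 2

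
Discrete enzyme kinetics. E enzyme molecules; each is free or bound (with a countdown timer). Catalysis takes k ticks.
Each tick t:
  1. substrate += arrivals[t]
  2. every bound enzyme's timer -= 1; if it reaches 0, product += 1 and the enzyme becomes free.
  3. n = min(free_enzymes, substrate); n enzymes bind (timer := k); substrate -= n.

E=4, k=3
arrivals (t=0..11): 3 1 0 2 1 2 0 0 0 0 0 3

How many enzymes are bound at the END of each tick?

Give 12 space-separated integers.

t=0: arr=3 -> substrate=0 bound=3 product=0
t=1: arr=1 -> substrate=0 bound=4 product=0
t=2: arr=0 -> substrate=0 bound=4 product=0
t=3: arr=2 -> substrate=0 bound=3 product=3
t=4: arr=1 -> substrate=0 bound=3 product=4
t=5: arr=2 -> substrate=1 bound=4 product=4
t=6: arr=0 -> substrate=0 bound=3 product=6
t=7: arr=0 -> substrate=0 bound=2 product=7
t=8: arr=0 -> substrate=0 bound=1 product=8
t=9: arr=0 -> substrate=0 bound=0 product=9
t=10: arr=0 -> substrate=0 bound=0 product=9
t=11: arr=3 -> substrate=0 bound=3 product=9

Answer: 3 4 4 3 3 4 3 2 1 0 0 3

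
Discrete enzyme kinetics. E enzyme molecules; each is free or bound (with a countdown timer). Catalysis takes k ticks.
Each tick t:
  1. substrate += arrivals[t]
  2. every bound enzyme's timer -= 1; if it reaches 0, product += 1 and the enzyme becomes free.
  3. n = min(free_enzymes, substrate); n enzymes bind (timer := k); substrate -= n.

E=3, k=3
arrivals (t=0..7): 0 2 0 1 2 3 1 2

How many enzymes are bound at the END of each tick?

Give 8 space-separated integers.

t=0: arr=0 -> substrate=0 bound=0 product=0
t=1: arr=2 -> substrate=0 bound=2 product=0
t=2: arr=0 -> substrate=0 bound=2 product=0
t=3: arr=1 -> substrate=0 bound=3 product=0
t=4: arr=2 -> substrate=0 bound=3 product=2
t=5: arr=3 -> substrate=3 bound=3 product=2
t=6: arr=1 -> substrate=3 bound=3 product=3
t=7: arr=2 -> substrate=3 bound=3 product=5

Answer: 0 2 2 3 3 3 3 3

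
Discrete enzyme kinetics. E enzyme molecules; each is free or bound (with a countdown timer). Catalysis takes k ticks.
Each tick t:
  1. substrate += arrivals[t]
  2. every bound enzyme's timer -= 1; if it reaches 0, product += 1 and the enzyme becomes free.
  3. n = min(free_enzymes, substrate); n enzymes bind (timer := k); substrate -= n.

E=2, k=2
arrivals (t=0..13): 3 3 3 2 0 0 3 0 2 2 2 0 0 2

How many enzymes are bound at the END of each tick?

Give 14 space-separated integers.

Answer: 2 2 2 2 2 2 2 2 2 2 2 2 2 2

Derivation:
t=0: arr=3 -> substrate=1 bound=2 product=0
t=1: arr=3 -> substrate=4 bound=2 product=0
t=2: arr=3 -> substrate=5 bound=2 product=2
t=3: arr=2 -> substrate=7 bound=2 product=2
t=4: arr=0 -> substrate=5 bound=2 product=4
t=5: arr=0 -> substrate=5 bound=2 product=4
t=6: arr=3 -> substrate=6 bound=2 product=6
t=7: arr=0 -> substrate=6 bound=2 product=6
t=8: arr=2 -> substrate=6 bound=2 product=8
t=9: arr=2 -> substrate=8 bound=2 product=8
t=10: arr=2 -> substrate=8 bound=2 product=10
t=11: arr=0 -> substrate=8 bound=2 product=10
t=12: arr=0 -> substrate=6 bound=2 product=12
t=13: arr=2 -> substrate=8 bound=2 product=12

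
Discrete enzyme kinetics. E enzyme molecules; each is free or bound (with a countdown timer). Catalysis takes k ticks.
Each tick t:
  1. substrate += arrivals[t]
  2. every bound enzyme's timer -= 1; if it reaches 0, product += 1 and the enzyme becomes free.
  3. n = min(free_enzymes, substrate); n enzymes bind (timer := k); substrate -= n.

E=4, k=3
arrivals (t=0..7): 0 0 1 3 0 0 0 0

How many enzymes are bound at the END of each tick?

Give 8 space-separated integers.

Answer: 0 0 1 4 4 3 0 0

Derivation:
t=0: arr=0 -> substrate=0 bound=0 product=0
t=1: arr=0 -> substrate=0 bound=0 product=0
t=2: arr=1 -> substrate=0 bound=1 product=0
t=3: arr=3 -> substrate=0 bound=4 product=0
t=4: arr=0 -> substrate=0 bound=4 product=0
t=5: arr=0 -> substrate=0 bound=3 product=1
t=6: arr=0 -> substrate=0 bound=0 product=4
t=7: arr=0 -> substrate=0 bound=0 product=4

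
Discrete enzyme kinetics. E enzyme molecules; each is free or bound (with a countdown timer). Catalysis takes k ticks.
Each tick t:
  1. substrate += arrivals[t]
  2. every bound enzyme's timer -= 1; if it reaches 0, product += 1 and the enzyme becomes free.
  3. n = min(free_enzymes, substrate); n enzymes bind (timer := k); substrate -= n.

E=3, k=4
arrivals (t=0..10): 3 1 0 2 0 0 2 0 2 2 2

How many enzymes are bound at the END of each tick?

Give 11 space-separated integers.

Answer: 3 3 3 3 3 3 3 3 3 3 3

Derivation:
t=0: arr=3 -> substrate=0 bound=3 product=0
t=1: arr=1 -> substrate=1 bound=3 product=0
t=2: arr=0 -> substrate=1 bound=3 product=0
t=3: arr=2 -> substrate=3 bound=3 product=0
t=4: arr=0 -> substrate=0 bound=3 product=3
t=5: arr=0 -> substrate=0 bound=3 product=3
t=6: arr=2 -> substrate=2 bound=3 product=3
t=7: arr=0 -> substrate=2 bound=3 product=3
t=8: arr=2 -> substrate=1 bound=3 product=6
t=9: arr=2 -> substrate=3 bound=3 product=6
t=10: arr=2 -> substrate=5 bound=3 product=6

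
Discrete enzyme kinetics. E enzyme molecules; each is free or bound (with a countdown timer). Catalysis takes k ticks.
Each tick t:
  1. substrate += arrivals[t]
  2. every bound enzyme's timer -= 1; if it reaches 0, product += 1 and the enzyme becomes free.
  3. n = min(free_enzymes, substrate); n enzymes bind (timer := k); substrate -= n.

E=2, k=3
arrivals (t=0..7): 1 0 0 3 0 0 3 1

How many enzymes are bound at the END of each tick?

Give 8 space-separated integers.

t=0: arr=1 -> substrate=0 bound=1 product=0
t=1: arr=0 -> substrate=0 bound=1 product=0
t=2: arr=0 -> substrate=0 bound=1 product=0
t=3: arr=3 -> substrate=1 bound=2 product=1
t=4: arr=0 -> substrate=1 bound=2 product=1
t=5: arr=0 -> substrate=1 bound=2 product=1
t=6: arr=3 -> substrate=2 bound=2 product=3
t=7: arr=1 -> substrate=3 bound=2 product=3

Answer: 1 1 1 2 2 2 2 2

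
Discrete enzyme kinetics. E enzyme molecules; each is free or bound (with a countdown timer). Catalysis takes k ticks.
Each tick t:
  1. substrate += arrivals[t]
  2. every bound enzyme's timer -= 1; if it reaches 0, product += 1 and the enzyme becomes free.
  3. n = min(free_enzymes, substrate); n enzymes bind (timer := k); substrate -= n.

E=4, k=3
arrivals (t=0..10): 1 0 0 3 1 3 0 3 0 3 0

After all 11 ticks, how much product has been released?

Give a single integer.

Answer: 9

Derivation:
t=0: arr=1 -> substrate=0 bound=1 product=0
t=1: arr=0 -> substrate=0 bound=1 product=0
t=2: arr=0 -> substrate=0 bound=1 product=0
t=3: arr=3 -> substrate=0 bound=3 product=1
t=4: arr=1 -> substrate=0 bound=4 product=1
t=5: arr=3 -> substrate=3 bound=4 product=1
t=6: arr=0 -> substrate=0 bound=4 product=4
t=7: arr=3 -> substrate=2 bound=4 product=5
t=8: arr=0 -> substrate=2 bound=4 product=5
t=9: arr=3 -> substrate=2 bound=4 product=8
t=10: arr=0 -> substrate=1 bound=4 product=9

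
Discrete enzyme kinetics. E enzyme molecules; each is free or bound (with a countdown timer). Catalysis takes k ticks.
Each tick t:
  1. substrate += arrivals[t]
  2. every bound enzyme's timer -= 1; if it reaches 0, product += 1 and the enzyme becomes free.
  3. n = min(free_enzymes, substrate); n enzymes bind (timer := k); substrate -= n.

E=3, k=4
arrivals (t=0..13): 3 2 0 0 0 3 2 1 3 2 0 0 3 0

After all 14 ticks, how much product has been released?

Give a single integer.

t=0: arr=3 -> substrate=0 bound=3 product=0
t=1: arr=2 -> substrate=2 bound=3 product=0
t=2: arr=0 -> substrate=2 bound=3 product=0
t=3: arr=0 -> substrate=2 bound=3 product=0
t=4: arr=0 -> substrate=0 bound=2 product=3
t=5: arr=3 -> substrate=2 bound=3 product=3
t=6: arr=2 -> substrate=4 bound=3 product=3
t=7: arr=1 -> substrate=5 bound=3 product=3
t=8: arr=3 -> substrate=6 bound=3 product=5
t=9: arr=2 -> substrate=7 bound=3 product=6
t=10: arr=0 -> substrate=7 bound=3 product=6
t=11: arr=0 -> substrate=7 bound=3 product=6
t=12: arr=3 -> substrate=8 bound=3 product=8
t=13: arr=0 -> substrate=7 bound=3 product=9

Answer: 9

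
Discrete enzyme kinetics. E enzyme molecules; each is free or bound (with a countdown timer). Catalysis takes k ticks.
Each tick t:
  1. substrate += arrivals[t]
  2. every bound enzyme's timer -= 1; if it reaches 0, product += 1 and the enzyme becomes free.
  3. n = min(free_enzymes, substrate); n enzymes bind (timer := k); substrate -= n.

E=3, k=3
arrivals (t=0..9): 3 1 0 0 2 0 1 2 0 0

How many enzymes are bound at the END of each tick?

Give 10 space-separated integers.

Answer: 3 3 3 1 3 3 3 3 3 2

Derivation:
t=0: arr=3 -> substrate=0 bound=3 product=0
t=1: arr=1 -> substrate=1 bound=3 product=0
t=2: arr=0 -> substrate=1 bound=3 product=0
t=3: arr=0 -> substrate=0 bound=1 product=3
t=4: arr=2 -> substrate=0 bound=3 product=3
t=5: arr=0 -> substrate=0 bound=3 product=3
t=6: arr=1 -> substrate=0 bound=3 product=4
t=7: arr=2 -> substrate=0 bound=3 product=6
t=8: arr=0 -> substrate=0 bound=3 product=6
t=9: arr=0 -> substrate=0 bound=2 product=7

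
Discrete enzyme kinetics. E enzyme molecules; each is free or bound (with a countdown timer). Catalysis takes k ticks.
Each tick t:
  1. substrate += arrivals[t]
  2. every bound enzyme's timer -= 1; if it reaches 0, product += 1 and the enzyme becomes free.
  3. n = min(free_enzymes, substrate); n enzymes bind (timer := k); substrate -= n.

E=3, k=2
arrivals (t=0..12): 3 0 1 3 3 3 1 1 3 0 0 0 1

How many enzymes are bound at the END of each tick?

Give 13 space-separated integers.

t=0: arr=3 -> substrate=0 bound=3 product=0
t=1: arr=0 -> substrate=0 bound=3 product=0
t=2: arr=1 -> substrate=0 bound=1 product=3
t=3: arr=3 -> substrate=1 bound=3 product=3
t=4: arr=3 -> substrate=3 bound=3 product=4
t=5: arr=3 -> substrate=4 bound=3 product=6
t=6: arr=1 -> substrate=4 bound=3 product=7
t=7: arr=1 -> substrate=3 bound=3 product=9
t=8: arr=3 -> substrate=5 bound=3 product=10
t=9: arr=0 -> substrate=3 bound=3 product=12
t=10: arr=0 -> substrate=2 bound=3 product=13
t=11: arr=0 -> substrate=0 bound=3 product=15
t=12: arr=1 -> substrate=0 bound=3 product=16

Answer: 3 3 1 3 3 3 3 3 3 3 3 3 3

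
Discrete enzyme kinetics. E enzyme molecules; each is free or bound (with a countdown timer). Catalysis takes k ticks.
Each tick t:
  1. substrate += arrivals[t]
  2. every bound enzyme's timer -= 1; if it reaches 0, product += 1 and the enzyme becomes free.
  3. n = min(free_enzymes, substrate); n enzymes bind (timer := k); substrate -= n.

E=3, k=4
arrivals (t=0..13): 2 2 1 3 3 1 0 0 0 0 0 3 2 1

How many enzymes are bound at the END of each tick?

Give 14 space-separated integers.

Answer: 2 3 3 3 3 3 3 3 3 3 3 3 3 3

Derivation:
t=0: arr=2 -> substrate=0 bound=2 product=0
t=1: arr=2 -> substrate=1 bound=3 product=0
t=2: arr=1 -> substrate=2 bound=3 product=0
t=3: arr=3 -> substrate=5 bound=3 product=0
t=4: arr=3 -> substrate=6 bound=3 product=2
t=5: arr=1 -> substrate=6 bound=3 product=3
t=6: arr=0 -> substrate=6 bound=3 product=3
t=7: arr=0 -> substrate=6 bound=3 product=3
t=8: arr=0 -> substrate=4 bound=3 product=5
t=9: arr=0 -> substrate=3 bound=3 product=6
t=10: arr=0 -> substrate=3 bound=3 product=6
t=11: arr=3 -> substrate=6 bound=3 product=6
t=12: arr=2 -> substrate=6 bound=3 product=8
t=13: arr=1 -> substrate=6 bound=3 product=9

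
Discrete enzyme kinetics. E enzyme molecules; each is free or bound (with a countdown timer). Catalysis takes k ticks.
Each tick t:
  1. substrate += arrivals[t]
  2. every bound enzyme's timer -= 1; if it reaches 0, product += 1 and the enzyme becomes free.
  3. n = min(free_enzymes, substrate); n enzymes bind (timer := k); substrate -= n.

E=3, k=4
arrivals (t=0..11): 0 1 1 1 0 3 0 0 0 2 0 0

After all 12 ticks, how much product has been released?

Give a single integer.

t=0: arr=0 -> substrate=0 bound=0 product=0
t=1: arr=1 -> substrate=0 bound=1 product=0
t=2: arr=1 -> substrate=0 bound=2 product=0
t=3: arr=1 -> substrate=0 bound=3 product=0
t=4: arr=0 -> substrate=0 bound=3 product=0
t=5: arr=3 -> substrate=2 bound=3 product=1
t=6: arr=0 -> substrate=1 bound=3 product=2
t=7: arr=0 -> substrate=0 bound=3 product=3
t=8: arr=0 -> substrate=0 bound=3 product=3
t=9: arr=2 -> substrate=1 bound=3 product=4
t=10: arr=0 -> substrate=0 bound=3 product=5
t=11: arr=0 -> substrate=0 bound=2 product=6

Answer: 6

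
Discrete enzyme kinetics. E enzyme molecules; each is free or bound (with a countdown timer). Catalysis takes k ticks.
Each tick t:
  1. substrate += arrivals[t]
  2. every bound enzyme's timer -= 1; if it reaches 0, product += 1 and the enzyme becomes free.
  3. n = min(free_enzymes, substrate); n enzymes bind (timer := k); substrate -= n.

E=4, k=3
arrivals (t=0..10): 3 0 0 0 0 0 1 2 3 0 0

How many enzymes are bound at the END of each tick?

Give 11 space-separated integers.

t=0: arr=3 -> substrate=0 bound=3 product=0
t=1: arr=0 -> substrate=0 bound=3 product=0
t=2: arr=0 -> substrate=0 bound=3 product=0
t=3: arr=0 -> substrate=0 bound=0 product=3
t=4: arr=0 -> substrate=0 bound=0 product=3
t=5: arr=0 -> substrate=0 bound=0 product=3
t=6: arr=1 -> substrate=0 bound=1 product=3
t=7: arr=2 -> substrate=0 bound=3 product=3
t=8: arr=3 -> substrate=2 bound=4 product=3
t=9: arr=0 -> substrate=1 bound=4 product=4
t=10: arr=0 -> substrate=0 bound=3 product=6

Answer: 3 3 3 0 0 0 1 3 4 4 3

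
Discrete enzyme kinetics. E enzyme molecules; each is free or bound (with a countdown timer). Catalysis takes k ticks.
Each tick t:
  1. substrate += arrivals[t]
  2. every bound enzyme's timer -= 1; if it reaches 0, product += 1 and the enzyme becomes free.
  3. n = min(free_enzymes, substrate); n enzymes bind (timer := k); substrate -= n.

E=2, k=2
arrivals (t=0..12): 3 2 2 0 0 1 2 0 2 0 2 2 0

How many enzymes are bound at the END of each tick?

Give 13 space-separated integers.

Answer: 2 2 2 2 2 2 2 2 2 2 2 2 2

Derivation:
t=0: arr=3 -> substrate=1 bound=2 product=0
t=1: arr=2 -> substrate=3 bound=2 product=0
t=2: arr=2 -> substrate=3 bound=2 product=2
t=3: arr=0 -> substrate=3 bound=2 product=2
t=4: arr=0 -> substrate=1 bound=2 product=4
t=5: arr=1 -> substrate=2 bound=2 product=4
t=6: arr=2 -> substrate=2 bound=2 product=6
t=7: arr=0 -> substrate=2 bound=2 product=6
t=8: arr=2 -> substrate=2 bound=2 product=8
t=9: arr=0 -> substrate=2 bound=2 product=8
t=10: arr=2 -> substrate=2 bound=2 product=10
t=11: arr=2 -> substrate=4 bound=2 product=10
t=12: arr=0 -> substrate=2 bound=2 product=12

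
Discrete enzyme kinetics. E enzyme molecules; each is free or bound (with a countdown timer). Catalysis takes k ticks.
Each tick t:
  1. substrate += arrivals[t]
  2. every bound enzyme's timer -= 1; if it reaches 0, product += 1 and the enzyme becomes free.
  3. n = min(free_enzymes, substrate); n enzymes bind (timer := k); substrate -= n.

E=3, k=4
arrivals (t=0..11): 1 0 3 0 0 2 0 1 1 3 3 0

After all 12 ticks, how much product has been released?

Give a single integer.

t=0: arr=1 -> substrate=0 bound=1 product=0
t=1: arr=0 -> substrate=0 bound=1 product=0
t=2: arr=3 -> substrate=1 bound=3 product=0
t=3: arr=0 -> substrate=1 bound=3 product=0
t=4: arr=0 -> substrate=0 bound=3 product=1
t=5: arr=2 -> substrate=2 bound=3 product=1
t=6: arr=0 -> substrate=0 bound=3 product=3
t=7: arr=1 -> substrate=1 bound=3 product=3
t=8: arr=1 -> substrate=1 bound=3 product=4
t=9: arr=3 -> substrate=4 bound=3 product=4
t=10: arr=3 -> substrate=5 bound=3 product=6
t=11: arr=0 -> substrate=5 bound=3 product=6

Answer: 6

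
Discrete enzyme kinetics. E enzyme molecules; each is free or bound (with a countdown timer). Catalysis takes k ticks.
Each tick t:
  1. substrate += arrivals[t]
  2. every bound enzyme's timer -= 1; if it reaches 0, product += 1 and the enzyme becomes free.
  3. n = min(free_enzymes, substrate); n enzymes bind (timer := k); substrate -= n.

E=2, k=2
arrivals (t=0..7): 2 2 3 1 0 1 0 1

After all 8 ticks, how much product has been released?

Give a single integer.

t=0: arr=2 -> substrate=0 bound=2 product=0
t=1: arr=2 -> substrate=2 bound=2 product=0
t=2: arr=3 -> substrate=3 bound=2 product=2
t=3: arr=1 -> substrate=4 bound=2 product=2
t=4: arr=0 -> substrate=2 bound=2 product=4
t=5: arr=1 -> substrate=3 bound=2 product=4
t=6: arr=0 -> substrate=1 bound=2 product=6
t=7: arr=1 -> substrate=2 bound=2 product=6

Answer: 6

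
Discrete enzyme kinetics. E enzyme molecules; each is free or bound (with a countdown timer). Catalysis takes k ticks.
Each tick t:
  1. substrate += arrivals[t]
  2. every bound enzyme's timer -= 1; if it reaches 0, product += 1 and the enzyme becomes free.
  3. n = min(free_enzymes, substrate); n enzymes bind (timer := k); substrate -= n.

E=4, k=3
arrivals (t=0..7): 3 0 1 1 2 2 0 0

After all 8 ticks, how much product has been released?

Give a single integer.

t=0: arr=3 -> substrate=0 bound=3 product=0
t=1: arr=0 -> substrate=0 bound=3 product=0
t=2: arr=1 -> substrate=0 bound=4 product=0
t=3: arr=1 -> substrate=0 bound=2 product=3
t=4: arr=2 -> substrate=0 bound=4 product=3
t=5: arr=2 -> substrate=1 bound=4 product=4
t=6: arr=0 -> substrate=0 bound=4 product=5
t=7: arr=0 -> substrate=0 bound=2 product=7

Answer: 7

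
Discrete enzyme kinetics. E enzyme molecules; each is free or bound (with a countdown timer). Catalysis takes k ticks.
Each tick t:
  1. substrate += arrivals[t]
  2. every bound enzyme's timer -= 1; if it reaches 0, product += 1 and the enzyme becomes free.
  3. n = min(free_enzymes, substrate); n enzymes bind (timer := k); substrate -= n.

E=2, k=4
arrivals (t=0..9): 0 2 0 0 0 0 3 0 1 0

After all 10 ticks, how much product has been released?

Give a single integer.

Answer: 2

Derivation:
t=0: arr=0 -> substrate=0 bound=0 product=0
t=1: arr=2 -> substrate=0 bound=2 product=0
t=2: arr=0 -> substrate=0 bound=2 product=0
t=3: arr=0 -> substrate=0 bound=2 product=0
t=4: arr=0 -> substrate=0 bound=2 product=0
t=5: arr=0 -> substrate=0 bound=0 product=2
t=6: arr=3 -> substrate=1 bound=2 product=2
t=7: arr=0 -> substrate=1 bound=2 product=2
t=8: arr=1 -> substrate=2 bound=2 product=2
t=9: arr=0 -> substrate=2 bound=2 product=2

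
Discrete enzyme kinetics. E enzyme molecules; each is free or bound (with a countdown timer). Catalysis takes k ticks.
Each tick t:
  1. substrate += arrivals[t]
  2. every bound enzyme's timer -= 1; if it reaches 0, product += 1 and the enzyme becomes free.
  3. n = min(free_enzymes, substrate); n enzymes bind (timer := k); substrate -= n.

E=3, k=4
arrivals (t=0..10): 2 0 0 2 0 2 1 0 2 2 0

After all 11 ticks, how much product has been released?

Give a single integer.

t=0: arr=2 -> substrate=0 bound=2 product=0
t=1: arr=0 -> substrate=0 bound=2 product=0
t=2: arr=0 -> substrate=0 bound=2 product=0
t=3: arr=2 -> substrate=1 bound=3 product=0
t=4: arr=0 -> substrate=0 bound=2 product=2
t=5: arr=2 -> substrate=1 bound=3 product=2
t=6: arr=1 -> substrate=2 bound=3 product=2
t=7: arr=0 -> substrate=1 bound=3 product=3
t=8: arr=2 -> substrate=2 bound=3 product=4
t=9: arr=2 -> substrate=3 bound=3 product=5
t=10: arr=0 -> substrate=3 bound=3 product=5

Answer: 5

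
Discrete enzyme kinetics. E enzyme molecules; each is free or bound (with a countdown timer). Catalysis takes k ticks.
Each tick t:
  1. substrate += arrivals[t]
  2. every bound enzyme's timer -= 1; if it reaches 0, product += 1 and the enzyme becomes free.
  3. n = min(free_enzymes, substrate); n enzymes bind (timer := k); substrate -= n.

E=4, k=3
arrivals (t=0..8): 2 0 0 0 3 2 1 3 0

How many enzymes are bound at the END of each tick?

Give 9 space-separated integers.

Answer: 2 2 2 0 3 4 4 4 4

Derivation:
t=0: arr=2 -> substrate=0 bound=2 product=0
t=1: arr=0 -> substrate=0 bound=2 product=0
t=2: arr=0 -> substrate=0 bound=2 product=0
t=3: arr=0 -> substrate=0 bound=0 product=2
t=4: arr=3 -> substrate=0 bound=3 product=2
t=5: arr=2 -> substrate=1 bound=4 product=2
t=6: arr=1 -> substrate=2 bound=4 product=2
t=7: arr=3 -> substrate=2 bound=4 product=5
t=8: arr=0 -> substrate=1 bound=4 product=6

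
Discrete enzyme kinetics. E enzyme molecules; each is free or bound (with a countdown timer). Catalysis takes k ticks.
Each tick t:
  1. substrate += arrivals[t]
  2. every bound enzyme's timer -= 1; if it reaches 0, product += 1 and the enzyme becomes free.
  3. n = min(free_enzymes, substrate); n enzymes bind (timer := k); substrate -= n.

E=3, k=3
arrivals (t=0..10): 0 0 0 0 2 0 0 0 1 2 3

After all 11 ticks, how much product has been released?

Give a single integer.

t=0: arr=0 -> substrate=0 bound=0 product=0
t=1: arr=0 -> substrate=0 bound=0 product=0
t=2: arr=0 -> substrate=0 bound=0 product=0
t=3: arr=0 -> substrate=0 bound=0 product=0
t=4: arr=2 -> substrate=0 bound=2 product=0
t=5: arr=0 -> substrate=0 bound=2 product=0
t=6: arr=0 -> substrate=0 bound=2 product=0
t=7: arr=0 -> substrate=0 bound=0 product=2
t=8: arr=1 -> substrate=0 bound=1 product=2
t=9: arr=2 -> substrate=0 bound=3 product=2
t=10: arr=3 -> substrate=3 bound=3 product=2

Answer: 2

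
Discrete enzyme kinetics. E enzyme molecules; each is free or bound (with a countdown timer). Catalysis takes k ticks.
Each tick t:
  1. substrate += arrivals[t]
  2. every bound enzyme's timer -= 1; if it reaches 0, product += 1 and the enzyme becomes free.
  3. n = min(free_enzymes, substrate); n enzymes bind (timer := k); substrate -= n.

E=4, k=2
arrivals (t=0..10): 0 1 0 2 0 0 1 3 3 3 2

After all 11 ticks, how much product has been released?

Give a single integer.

t=0: arr=0 -> substrate=0 bound=0 product=0
t=1: arr=1 -> substrate=0 bound=1 product=0
t=2: arr=0 -> substrate=0 bound=1 product=0
t=3: arr=2 -> substrate=0 bound=2 product=1
t=4: arr=0 -> substrate=0 bound=2 product=1
t=5: arr=0 -> substrate=0 bound=0 product=3
t=6: arr=1 -> substrate=0 bound=1 product=3
t=7: arr=3 -> substrate=0 bound=4 product=3
t=8: arr=3 -> substrate=2 bound=4 product=4
t=9: arr=3 -> substrate=2 bound=4 product=7
t=10: arr=2 -> substrate=3 bound=4 product=8

Answer: 8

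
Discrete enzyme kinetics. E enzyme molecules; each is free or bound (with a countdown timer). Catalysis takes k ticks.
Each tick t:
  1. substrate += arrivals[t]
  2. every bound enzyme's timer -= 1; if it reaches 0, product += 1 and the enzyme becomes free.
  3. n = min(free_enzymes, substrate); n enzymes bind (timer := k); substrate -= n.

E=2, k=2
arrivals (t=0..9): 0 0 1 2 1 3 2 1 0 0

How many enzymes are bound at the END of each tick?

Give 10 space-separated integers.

t=0: arr=0 -> substrate=0 bound=0 product=0
t=1: arr=0 -> substrate=0 bound=0 product=0
t=2: arr=1 -> substrate=0 bound=1 product=0
t=3: arr=2 -> substrate=1 bound=2 product=0
t=4: arr=1 -> substrate=1 bound=2 product=1
t=5: arr=3 -> substrate=3 bound=2 product=2
t=6: arr=2 -> substrate=4 bound=2 product=3
t=7: arr=1 -> substrate=4 bound=2 product=4
t=8: arr=0 -> substrate=3 bound=2 product=5
t=9: arr=0 -> substrate=2 bound=2 product=6

Answer: 0 0 1 2 2 2 2 2 2 2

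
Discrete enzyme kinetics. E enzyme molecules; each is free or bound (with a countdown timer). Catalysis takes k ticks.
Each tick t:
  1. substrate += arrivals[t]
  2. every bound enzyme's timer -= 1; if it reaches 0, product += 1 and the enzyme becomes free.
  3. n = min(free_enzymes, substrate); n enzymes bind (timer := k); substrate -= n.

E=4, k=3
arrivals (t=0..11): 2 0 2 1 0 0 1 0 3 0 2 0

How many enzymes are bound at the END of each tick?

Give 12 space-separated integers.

Answer: 2 2 4 3 3 1 1 1 4 3 4 2

Derivation:
t=0: arr=2 -> substrate=0 bound=2 product=0
t=1: arr=0 -> substrate=0 bound=2 product=0
t=2: arr=2 -> substrate=0 bound=4 product=0
t=3: arr=1 -> substrate=0 bound=3 product=2
t=4: arr=0 -> substrate=0 bound=3 product=2
t=5: arr=0 -> substrate=0 bound=1 product=4
t=6: arr=1 -> substrate=0 bound=1 product=5
t=7: arr=0 -> substrate=0 bound=1 product=5
t=8: arr=3 -> substrate=0 bound=4 product=5
t=9: arr=0 -> substrate=0 bound=3 product=6
t=10: arr=2 -> substrate=1 bound=4 product=6
t=11: arr=0 -> substrate=0 bound=2 product=9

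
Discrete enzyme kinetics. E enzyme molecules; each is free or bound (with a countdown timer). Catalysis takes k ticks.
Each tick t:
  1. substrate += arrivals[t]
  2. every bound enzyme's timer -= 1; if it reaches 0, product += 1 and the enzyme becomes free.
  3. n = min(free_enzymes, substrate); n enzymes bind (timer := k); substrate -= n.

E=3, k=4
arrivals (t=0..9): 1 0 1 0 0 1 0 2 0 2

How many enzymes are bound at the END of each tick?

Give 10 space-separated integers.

Answer: 1 1 2 2 1 2 1 3 3 3

Derivation:
t=0: arr=1 -> substrate=0 bound=1 product=0
t=1: arr=0 -> substrate=0 bound=1 product=0
t=2: arr=1 -> substrate=0 bound=2 product=0
t=3: arr=0 -> substrate=0 bound=2 product=0
t=4: arr=0 -> substrate=0 bound=1 product=1
t=5: arr=1 -> substrate=0 bound=2 product=1
t=6: arr=0 -> substrate=0 bound=1 product=2
t=7: arr=2 -> substrate=0 bound=3 product=2
t=8: arr=0 -> substrate=0 bound=3 product=2
t=9: arr=2 -> substrate=1 bound=3 product=3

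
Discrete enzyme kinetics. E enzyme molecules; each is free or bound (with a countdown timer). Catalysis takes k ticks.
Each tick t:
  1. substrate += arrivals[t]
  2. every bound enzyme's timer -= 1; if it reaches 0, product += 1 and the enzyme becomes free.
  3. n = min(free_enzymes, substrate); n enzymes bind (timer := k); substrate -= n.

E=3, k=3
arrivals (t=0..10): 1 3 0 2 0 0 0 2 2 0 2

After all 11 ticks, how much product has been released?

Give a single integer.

t=0: arr=1 -> substrate=0 bound=1 product=0
t=1: arr=3 -> substrate=1 bound=3 product=0
t=2: arr=0 -> substrate=1 bound=3 product=0
t=3: arr=2 -> substrate=2 bound=3 product=1
t=4: arr=0 -> substrate=0 bound=3 product=3
t=5: arr=0 -> substrate=0 bound=3 product=3
t=6: arr=0 -> substrate=0 bound=2 product=4
t=7: arr=2 -> substrate=0 bound=2 product=6
t=8: arr=2 -> substrate=1 bound=3 product=6
t=9: arr=0 -> substrate=1 bound=3 product=6
t=10: arr=2 -> substrate=1 bound=3 product=8

Answer: 8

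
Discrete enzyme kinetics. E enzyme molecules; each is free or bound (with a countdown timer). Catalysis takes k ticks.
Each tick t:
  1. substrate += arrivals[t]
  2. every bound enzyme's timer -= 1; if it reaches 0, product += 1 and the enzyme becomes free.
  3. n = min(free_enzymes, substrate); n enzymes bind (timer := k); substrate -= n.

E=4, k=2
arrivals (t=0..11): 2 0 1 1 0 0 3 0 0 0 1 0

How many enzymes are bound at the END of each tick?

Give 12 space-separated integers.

Answer: 2 2 1 2 1 0 3 3 0 0 1 1

Derivation:
t=0: arr=2 -> substrate=0 bound=2 product=0
t=1: arr=0 -> substrate=0 bound=2 product=0
t=2: arr=1 -> substrate=0 bound=1 product=2
t=3: arr=1 -> substrate=0 bound=2 product=2
t=4: arr=0 -> substrate=0 bound=1 product=3
t=5: arr=0 -> substrate=0 bound=0 product=4
t=6: arr=3 -> substrate=0 bound=3 product=4
t=7: arr=0 -> substrate=0 bound=3 product=4
t=8: arr=0 -> substrate=0 bound=0 product=7
t=9: arr=0 -> substrate=0 bound=0 product=7
t=10: arr=1 -> substrate=0 bound=1 product=7
t=11: arr=0 -> substrate=0 bound=1 product=7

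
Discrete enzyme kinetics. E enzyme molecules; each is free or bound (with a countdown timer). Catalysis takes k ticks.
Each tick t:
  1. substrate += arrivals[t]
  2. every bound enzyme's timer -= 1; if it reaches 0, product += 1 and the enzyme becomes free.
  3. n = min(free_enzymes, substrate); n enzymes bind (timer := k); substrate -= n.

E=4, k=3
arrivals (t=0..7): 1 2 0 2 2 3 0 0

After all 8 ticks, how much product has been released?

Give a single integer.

t=0: arr=1 -> substrate=0 bound=1 product=0
t=1: arr=2 -> substrate=0 bound=3 product=0
t=2: arr=0 -> substrate=0 bound=3 product=0
t=3: arr=2 -> substrate=0 bound=4 product=1
t=4: arr=2 -> substrate=0 bound=4 product=3
t=5: arr=3 -> substrate=3 bound=4 product=3
t=6: arr=0 -> substrate=1 bound=4 product=5
t=7: arr=0 -> substrate=0 bound=3 product=7

Answer: 7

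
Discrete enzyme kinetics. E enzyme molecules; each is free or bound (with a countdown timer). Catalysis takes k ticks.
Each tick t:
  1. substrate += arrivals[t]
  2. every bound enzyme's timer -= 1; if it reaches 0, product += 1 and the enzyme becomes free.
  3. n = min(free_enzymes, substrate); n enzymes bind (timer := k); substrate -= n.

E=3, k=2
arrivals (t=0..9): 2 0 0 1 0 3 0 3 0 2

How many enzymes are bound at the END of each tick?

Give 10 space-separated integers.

Answer: 2 2 0 1 1 3 3 3 3 2

Derivation:
t=0: arr=2 -> substrate=0 bound=2 product=0
t=1: arr=0 -> substrate=0 bound=2 product=0
t=2: arr=0 -> substrate=0 bound=0 product=2
t=3: arr=1 -> substrate=0 bound=1 product=2
t=4: arr=0 -> substrate=0 bound=1 product=2
t=5: arr=3 -> substrate=0 bound=3 product=3
t=6: arr=0 -> substrate=0 bound=3 product=3
t=7: arr=3 -> substrate=0 bound=3 product=6
t=8: arr=0 -> substrate=0 bound=3 product=6
t=9: arr=2 -> substrate=0 bound=2 product=9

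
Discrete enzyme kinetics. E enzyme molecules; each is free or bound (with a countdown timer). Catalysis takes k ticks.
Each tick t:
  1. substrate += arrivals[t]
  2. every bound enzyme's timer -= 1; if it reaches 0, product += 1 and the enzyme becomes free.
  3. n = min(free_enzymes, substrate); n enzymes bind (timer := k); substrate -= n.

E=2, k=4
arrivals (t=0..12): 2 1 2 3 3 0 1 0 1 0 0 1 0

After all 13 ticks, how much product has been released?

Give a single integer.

Answer: 6

Derivation:
t=0: arr=2 -> substrate=0 bound=2 product=0
t=1: arr=1 -> substrate=1 bound=2 product=0
t=2: arr=2 -> substrate=3 bound=2 product=0
t=3: arr=3 -> substrate=6 bound=2 product=0
t=4: arr=3 -> substrate=7 bound=2 product=2
t=5: arr=0 -> substrate=7 bound=2 product=2
t=6: arr=1 -> substrate=8 bound=2 product=2
t=7: arr=0 -> substrate=8 bound=2 product=2
t=8: arr=1 -> substrate=7 bound=2 product=4
t=9: arr=0 -> substrate=7 bound=2 product=4
t=10: arr=0 -> substrate=7 bound=2 product=4
t=11: arr=1 -> substrate=8 bound=2 product=4
t=12: arr=0 -> substrate=6 bound=2 product=6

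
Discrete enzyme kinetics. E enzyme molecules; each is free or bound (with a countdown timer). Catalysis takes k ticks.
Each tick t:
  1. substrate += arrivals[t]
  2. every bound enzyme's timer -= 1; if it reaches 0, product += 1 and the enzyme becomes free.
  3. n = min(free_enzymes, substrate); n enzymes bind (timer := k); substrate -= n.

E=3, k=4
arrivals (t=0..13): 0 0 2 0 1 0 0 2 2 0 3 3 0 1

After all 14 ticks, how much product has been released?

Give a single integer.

Answer: 6

Derivation:
t=0: arr=0 -> substrate=0 bound=0 product=0
t=1: arr=0 -> substrate=0 bound=0 product=0
t=2: arr=2 -> substrate=0 bound=2 product=0
t=3: arr=0 -> substrate=0 bound=2 product=0
t=4: arr=1 -> substrate=0 bound=3 product=0
t=5: arr=0 -> substrate=0 bound=3 product=0
t=6: arr=0 -> substrate=0 bound=1 product=2
t=7: arr=2 -> substrate=0 bound=3 product=2
t=8: arr=2 -> substrate=1 bound=3 product=3
t=9: arr=0 -> substrate=1 bound=3 product=3
t=10: arr=3 -> substrate=4 bound=3 product=3
t=11: arr=3 -> substrate=5 bound=3 product=5
t=12: arr=0 -> substrate=4 bound=3 product=6
t=13: arr=1 -> substrate=5 bound=3 product=6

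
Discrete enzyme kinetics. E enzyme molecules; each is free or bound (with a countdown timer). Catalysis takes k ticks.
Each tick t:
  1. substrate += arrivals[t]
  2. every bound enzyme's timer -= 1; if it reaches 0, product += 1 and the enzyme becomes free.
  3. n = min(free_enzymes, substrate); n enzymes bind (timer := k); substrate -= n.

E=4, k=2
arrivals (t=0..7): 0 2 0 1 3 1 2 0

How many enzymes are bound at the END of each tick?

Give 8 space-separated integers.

Answer: 0 2 2 1 4 4 3 2

Derivation:
t=0: arr=0 -> substrate=0 bound=0 product=0
t=1: arr=2 -> substrate=0 bound=2 product=0
t=2: arr=0 -> substrate=0 bound=2 product=0
t=3: arr=1 -> substrate=0 bound=1 product=2
t=4: arr=3 -> substrate=0 bound=4 product=2
t=5: arr=1 -> substrate=0 bound=4 product=3
t=6: arr=2 -> substrate=0 bound=3 product=6
t=7: arr=0 -> substrate=0 bound=2 product=7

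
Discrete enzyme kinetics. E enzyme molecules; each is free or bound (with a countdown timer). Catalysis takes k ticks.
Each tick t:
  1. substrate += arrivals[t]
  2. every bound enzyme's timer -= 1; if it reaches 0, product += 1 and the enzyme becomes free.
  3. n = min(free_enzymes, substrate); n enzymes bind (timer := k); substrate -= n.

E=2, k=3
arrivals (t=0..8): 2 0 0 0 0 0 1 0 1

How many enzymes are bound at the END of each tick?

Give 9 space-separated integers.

t=0: arr=2 -> substrate=0 bound=2 product=0
t=1: arr=0 -> substrate=0 bound=2 product=0
t=2: arr=0 -> substrate=0 bound=2 product=0
t=3: arr=0 -> substrate=0 bound=0 product=2
t=4: arr=0 -> substrate=0 bound=0 product=2
t=5: arr=0 -> substrate=0 bound=0 product=2
t=6: arr=1 -> substrate=0 bound=1 product=2
t=7: arr=0 -> substrate=0 bound=1 product=2
t=8: arr=1 -> substrate=0 bound=2 product=2

Answer: 2 2 2 0 0 0 1 1 2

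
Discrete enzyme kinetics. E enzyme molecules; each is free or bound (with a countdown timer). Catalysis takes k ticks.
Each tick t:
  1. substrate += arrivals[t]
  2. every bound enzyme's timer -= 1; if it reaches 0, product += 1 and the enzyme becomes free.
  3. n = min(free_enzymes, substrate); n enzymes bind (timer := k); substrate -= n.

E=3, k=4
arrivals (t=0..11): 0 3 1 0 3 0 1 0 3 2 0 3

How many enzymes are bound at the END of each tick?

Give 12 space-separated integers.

t=0: arr=0 -> substrate=0 bound=0 product=0
t=1: arr=3 -> substrate=0 bound=3 product=0
t=2: arr=1 -> substrate=1 bound=3 product=0
t=3: arr=0 -> substrate=1 bound=3 product=0
t=4: arr=3 -> substrate=4 bound=3 product=0
t=5: arr=0 -> substrate=1 bound=3 product=3
t=6: arr=1 -> substrate=2 bound=3 product=3
t=7: arr=0 -> substrate=2 bound=3 product=3
t=8: arr=3 -> substrate=5 bound=3 product=3
t=9: arr=2 -> substrate=4 bound=3 product=6
t=10: arr=0 -> substrate=4 bound=3 product=6
t=11: arr=3 -> substrate=7 bound=3 product=6

Answer: 0 3 3 3 3 3 3 3 3 3 3 3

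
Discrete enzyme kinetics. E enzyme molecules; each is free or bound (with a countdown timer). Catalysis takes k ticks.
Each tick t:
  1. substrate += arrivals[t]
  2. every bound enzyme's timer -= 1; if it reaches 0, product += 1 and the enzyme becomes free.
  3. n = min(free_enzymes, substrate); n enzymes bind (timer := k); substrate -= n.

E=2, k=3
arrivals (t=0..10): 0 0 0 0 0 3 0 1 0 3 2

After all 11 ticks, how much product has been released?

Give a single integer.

Answer: 2

Derivation:
t=0: arr=0 -> substrate=0 bound=0 product=0
t=1: arr=0 -> substrate=0 bound=0 product=0
t=2: arr=0 -> substrate=0 bound=0 product=0
t=3: arr=0 -> substrate=0 bound=0 product=0
t=4: arr=0 -> substrate=0 bound=0 product=0
t=5: arr=3 -> substrate=1 bound=2 product=0
t=6: arr=0 -> substrate=1 bound=2 product=0
t=7: arr=1 -> substrate=2 bound=2 product=0
t=8: arr=0 -> substrate=0 bound=2 product=2
t=9: arr=3 -> substrate=3 bound=2 product=2
t=10: arr=2 -> substrate=5 bound=2 product=2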